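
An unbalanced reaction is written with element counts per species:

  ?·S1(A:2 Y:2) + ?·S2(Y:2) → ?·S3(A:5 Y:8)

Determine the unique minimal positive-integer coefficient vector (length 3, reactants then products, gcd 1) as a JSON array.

Coefficients: [5, 3, 2]

A: 5·2+3·0 = 10 | 2·5 = 10
Y: 5·2+3·2 = 16 | 2·8 = 16
gcd(5,3,2) = 1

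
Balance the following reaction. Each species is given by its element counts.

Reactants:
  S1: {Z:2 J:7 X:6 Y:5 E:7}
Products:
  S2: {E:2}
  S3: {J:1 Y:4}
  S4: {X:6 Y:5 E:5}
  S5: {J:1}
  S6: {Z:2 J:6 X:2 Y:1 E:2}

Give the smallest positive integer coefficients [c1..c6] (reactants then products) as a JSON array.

Z: 6·2 = 12 | 5·0+1·0+4·0+5·0+6·2 = 12
J: 6·7 = 42 | 5·0+1·1+4·0+5·1+6·6 = 42
X: 6·6 = 36 | 5·0+1·0+4·6+5·0+6·2 = 36
Y: 6·5 = 30 | 5·0+1·4+4·5+5·0+6·1 = 30
E: 6·7 = 42 | 5·2+1·0+4·5+5·0+6·2 = 42
gcd(6,5,1,4,5,6) = 1

Coefficients: [6, 5, 1, 4, 5, 6]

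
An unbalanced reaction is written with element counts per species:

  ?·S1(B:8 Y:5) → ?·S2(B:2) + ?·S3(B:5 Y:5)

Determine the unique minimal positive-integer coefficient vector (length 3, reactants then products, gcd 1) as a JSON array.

B: 2·8 = 16 | 3·2+2·5 = 16
Y: 2·5 = 10 | 3·0+2·5 = 10
gcd(2,3,2) = 1

Coefficients: [2, 3, 2]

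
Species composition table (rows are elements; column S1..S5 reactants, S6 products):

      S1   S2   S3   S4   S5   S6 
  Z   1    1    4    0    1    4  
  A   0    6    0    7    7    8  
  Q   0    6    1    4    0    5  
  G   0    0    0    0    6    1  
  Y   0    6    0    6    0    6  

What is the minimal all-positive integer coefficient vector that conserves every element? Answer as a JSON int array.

Z: 6·1+1·1+4·4+5·0+1·1 = 24 | 6·4 = 24
A: 6·0+1·6+4·0+5·7+1·7 = 48 | 6·8 = 48
Q: 6·0+1·6+4·1+5·4+1·0 = 30 | 6·5 = 30
G: 6·0+1·0+4·0+5·0+1·6 = 6 | 6·1 = 6
Y: 6·0+1·6+4·0+5·6+1·0 = 36 | 6·6 = 36
gcd(6,1,4,5,1,6) = 1

Coefficients: [6, 1, 4, 5, 1, 6]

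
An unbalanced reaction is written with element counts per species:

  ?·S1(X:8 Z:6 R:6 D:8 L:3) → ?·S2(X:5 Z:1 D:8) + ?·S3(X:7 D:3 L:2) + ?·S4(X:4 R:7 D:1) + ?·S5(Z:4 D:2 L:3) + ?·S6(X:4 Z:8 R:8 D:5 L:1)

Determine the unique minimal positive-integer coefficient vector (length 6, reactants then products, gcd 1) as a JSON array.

Coefficients: [5, 2, 2, 2, 3, 2]

X: 5·8 = 40 | 2·5+2·7+2·4+3·0+2·4 = 40
Z: 5·6 = 30 | 2·1+2·0+2·0+3·4+2·8 = 30
R: 5·6 = 30 | 2·0+2·0+2·7+3·0+2·8 = 30
D: 5·8 = 40 | 2·8+2·3+2·1+3·2+2·5 = 40
L: 5·3 = 15 | 2·0+2·2+2·0+3·3+2·1 = 15
gcd(5,2,2,2,3,2) = 1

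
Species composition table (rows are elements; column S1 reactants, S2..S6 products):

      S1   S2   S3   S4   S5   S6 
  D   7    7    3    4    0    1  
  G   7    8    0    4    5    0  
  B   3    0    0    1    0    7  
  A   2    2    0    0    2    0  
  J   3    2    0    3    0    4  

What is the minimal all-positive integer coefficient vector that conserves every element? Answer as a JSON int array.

D: 5·7 = 35 | 2·7+5·3+1·4+3·0+2·1 = 35
G: 5·7 = 35 | 2·8+5·0+1·4+3·5+2·0 = 35
B: 5·3 = 15 | 2·0+5·0+1·1+3·0+2·7 = 15
A: 5·2 = 10 | 2·2+5·0+1·0+3·2+2·0 = 10
J: 5·3 = 15 | 2·2+5·0+1·3+3·0+2·4 = 15
gcd(5,2,5,1,3,2) = 1

Coefficients: [5, 2, 5, 1, 3, 2]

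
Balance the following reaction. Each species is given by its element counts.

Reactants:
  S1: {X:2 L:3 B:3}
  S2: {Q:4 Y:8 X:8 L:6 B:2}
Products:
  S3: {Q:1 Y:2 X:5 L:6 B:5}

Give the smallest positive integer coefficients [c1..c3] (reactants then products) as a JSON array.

Q: 6·0+1·4 = 4 | 4·1 = 4
Y: 6·0+1·8 = 8 | 4·2 = 8
X: 6·2+1·8 = 20 | 4·5 = 20
L: 6·3+1·6 = 24 | 4·6 = 24
B: 6·3+1·2 = 20 | 4·5 = 20
gcd(6,1,4) = 1

Coefficients: [6, 1, 4]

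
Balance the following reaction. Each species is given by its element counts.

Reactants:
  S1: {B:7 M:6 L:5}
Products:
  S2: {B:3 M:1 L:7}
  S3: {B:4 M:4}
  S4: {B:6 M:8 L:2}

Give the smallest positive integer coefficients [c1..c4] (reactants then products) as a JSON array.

Coefficients: [6, 4, 6, 1]

B: 6·7 = 42 | 4·3+6·4+1·6 = 42
M: 6·6 = 36 | 4·1+6·4+1·8 = 36
L: 6·5 = 30 | 4·7+6·0+1·2 = 30
gcd(6,4,6,1) = 1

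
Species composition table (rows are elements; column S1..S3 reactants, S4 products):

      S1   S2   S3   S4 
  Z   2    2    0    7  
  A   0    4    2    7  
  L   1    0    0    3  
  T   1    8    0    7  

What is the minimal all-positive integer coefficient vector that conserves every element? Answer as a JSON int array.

Coefficients: [6, 1, 5, 2]

Z: 6·2+1·2+5·0 = 14 | 2·7 = 14
A: 6·0+1·4+5·2 = 14 | 2·7 = 14
L: 6·1+1·0+5·0 = 6 | 2·3 = 6
T: 6·1+1·8+5·0 = 14 | 2·7 = 14
gcd(6,1,5,2) = 1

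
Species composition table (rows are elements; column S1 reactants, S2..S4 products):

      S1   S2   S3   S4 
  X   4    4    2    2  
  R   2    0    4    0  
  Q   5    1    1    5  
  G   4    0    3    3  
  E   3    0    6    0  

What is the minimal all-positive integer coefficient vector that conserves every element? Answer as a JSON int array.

X: 6·4 = 24 | 2·4+3·2+5·2 = 24
R: 6·2 = 12 | 2·0+3·4+5·0 = 12
Q: 6·5 = 30 | 2·1+3·1+5·5 = 30
G: 6·4 = 24 | 2·0+3·3+5·3 = 24
E: 6·3 = 18 | 2·0+3·6+5·0 = 18
gcd(6,2,3,5) = 1

Coefficients: [6, 2, 3, 5]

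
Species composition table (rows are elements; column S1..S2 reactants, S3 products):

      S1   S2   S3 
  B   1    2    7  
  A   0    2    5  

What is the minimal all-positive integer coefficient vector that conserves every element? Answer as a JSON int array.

B: 4·1+5·2 = 14 | 2·7 = 14
A: 4·0+5·2 = 10 | 2·5 = 10
gcd(4,5,2) = 1

Coefficients: [4, 5, 2]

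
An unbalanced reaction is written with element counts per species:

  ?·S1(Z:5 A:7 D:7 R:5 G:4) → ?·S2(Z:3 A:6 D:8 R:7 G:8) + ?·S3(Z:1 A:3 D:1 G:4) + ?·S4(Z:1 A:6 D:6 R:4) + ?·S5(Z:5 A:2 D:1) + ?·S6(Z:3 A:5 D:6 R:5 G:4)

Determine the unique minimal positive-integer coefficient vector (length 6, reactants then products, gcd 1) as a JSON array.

Z: 6·5 = 30 | 1·3+1·1+2·1+3·5+3·3 = 30
A: 6·7 = 42 | 1·6+1·3+2·6+3·2+3·5 = 42
D: 6·7 = 42 | 1·8+1·1+2·6+3·1+3·6 = 42
R: 6·5 = 30 | 1·7+1·0+2·4+3·0+3·5 = 30
G: 6·4 = 24 | 1·8+1·4+2·0+3·0+3·4 = 24
gcd(6,1,1,2,3,3) = 1

Coefficients: [6, 1, 1, 2, 3, 3]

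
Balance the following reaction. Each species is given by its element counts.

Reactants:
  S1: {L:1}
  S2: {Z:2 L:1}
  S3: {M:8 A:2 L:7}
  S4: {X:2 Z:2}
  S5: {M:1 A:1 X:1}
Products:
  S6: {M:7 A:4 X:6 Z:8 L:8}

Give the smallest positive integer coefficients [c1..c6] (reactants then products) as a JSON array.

M: 4·0+5·0+1·8+3·0+6·1 = 14 | 2·7 = 14
A: 4·0+5·0+1·2+3·0+6·1 = 8 | 2·4 = 8
X: 4·0+5·0+1·0+3·2+6·1 = 12 | 2·6 = 12
Z: 4·0+5·2+1·0+3·2+6·0 = 16 | 2·8 = 16
L: 4·1+5·1+1·7+3·0+6·0 = 16 | 2·8 = 16
gcd(4,5,1,3,6,2) = 1

Coefficients: [4, 5, 1, 3, 6, 2]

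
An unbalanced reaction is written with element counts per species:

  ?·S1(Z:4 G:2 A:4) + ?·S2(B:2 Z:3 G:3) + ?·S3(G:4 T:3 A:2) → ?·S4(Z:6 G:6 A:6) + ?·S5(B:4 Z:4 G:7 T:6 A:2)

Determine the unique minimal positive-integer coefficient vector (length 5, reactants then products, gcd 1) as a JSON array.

Coefficients: [5, 4, 4, 4, 2]

B: 5·0+4·2+4·0 = 8 | 4·0+2·4 = 8
Z: 5·4+4·3+4·0 = 32 | 4·6+2·4 = 32
G: 5·2+4·3+4·4 = 38 | 4·6+2·7 = 38
T: 5·0+4·0+4·3 = 12 | 4·0+2·6 = 12
A: 5·4+4·0+4·2 = 28 | 4·6+2·2 = 28
gcd(5,4,4,4,2) = 1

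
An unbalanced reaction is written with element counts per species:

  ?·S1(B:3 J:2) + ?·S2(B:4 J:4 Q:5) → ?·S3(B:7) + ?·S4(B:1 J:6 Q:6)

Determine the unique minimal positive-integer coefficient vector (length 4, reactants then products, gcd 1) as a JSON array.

Coefficients: [3, 6, 4, 5]

B: 3·3+6·4 = 33 | 4·7+5·1 = 33
J: 3·2+6·4 = 30 | 4·0+5·6 = 30
Q: 3·0+6·5 = 30 | 4·0+5·6 = 30
gcd(3,6,4,5) = 1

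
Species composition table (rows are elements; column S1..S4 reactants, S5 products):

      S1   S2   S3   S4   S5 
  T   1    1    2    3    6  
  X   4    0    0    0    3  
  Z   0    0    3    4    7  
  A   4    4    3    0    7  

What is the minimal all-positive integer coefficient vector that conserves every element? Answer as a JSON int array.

Coefficients: [3, 1, 4, 4, 4]

T: 3·1+1·1+4·2+4·3 = 24 | 4·6 = 24
X: 3·4+1·0+4·0+4·0 = 12 | 4·3 = 12
Z: 3·0+1·0+4·3+4·4 = 28 | 4·7 = 28
A: 3·4+1·4+4·3+4·0 = 28 | 4·7 = 28
gcd(3,1,4,4,4) = 1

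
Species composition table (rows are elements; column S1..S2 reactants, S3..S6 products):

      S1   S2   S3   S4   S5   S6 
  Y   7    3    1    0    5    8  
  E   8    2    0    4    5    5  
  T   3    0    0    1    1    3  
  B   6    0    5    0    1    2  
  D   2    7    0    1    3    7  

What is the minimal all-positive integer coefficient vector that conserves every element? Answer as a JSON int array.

Coefficients: [6, 4, 5, 4, 5, 3]

Y: 6·7+4·3 = 54 | 5·1+4·0+5·5+3·8 = 54
E: 6·8+4·2 = 56 | 5·0+4·4+5·5+3·5 = 56
T: 6·3+4·0 = 18 | 5·0+4·1+5·1+3·3 = 18
B: 6·6+4·0 = 36 | 5·5+4·0+5·1+3·2 = 36
D: 6·2+4·7 = 40 | 5·0+4·1+5·3+3·7 = 40
gcd(6,4,5,4,5,3) = 1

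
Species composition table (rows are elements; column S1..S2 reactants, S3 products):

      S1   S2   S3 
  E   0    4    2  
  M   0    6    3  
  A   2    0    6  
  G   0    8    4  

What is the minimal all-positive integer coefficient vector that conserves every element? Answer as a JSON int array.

E: 6·0+1·4 = 4 | 2·2 = 4
M: 6·0+1·6 = 6 | 2·3 = 6
A: 6·2+1·0 = 12 | 2·6 = 12
G: 6·0+1·8 = 8 | 2·4 = 8
gcd(6,1,2) = 1

Coefficients: [6, 1, 2]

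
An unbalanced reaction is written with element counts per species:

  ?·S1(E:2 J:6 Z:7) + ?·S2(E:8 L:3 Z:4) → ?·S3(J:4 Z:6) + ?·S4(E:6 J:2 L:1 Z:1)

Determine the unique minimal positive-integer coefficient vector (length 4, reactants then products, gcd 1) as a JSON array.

E: 5·2+1·8 = 18 | 6·0+3·6 = 18
J: 5·6+1·0 = 30 | 6·4+3·2 = 30
L: 5·0+1·3 = 3 | 6·0+3·1 = 3
Z: 5·7+1·4 = 39 | 6·6+3·1 = 39
gcd(5,1,6,3) = 1

Coefficients: [5, 1, 6, 3]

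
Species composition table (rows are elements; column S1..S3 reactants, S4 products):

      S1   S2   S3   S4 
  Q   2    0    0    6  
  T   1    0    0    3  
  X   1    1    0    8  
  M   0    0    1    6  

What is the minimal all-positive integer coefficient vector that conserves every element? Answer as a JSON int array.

Coefficients: [3, 5, 6, 1]

Q: 3·2+5·0+6·0 = 6 | 1·6 = 6
T: 3·1+5·0+6·0 = 3 | 1·3 = 3
X: 3·1+5·1+6·0 = 8 | 1·8 = 8
M: 3·0+5·0+6·1 = 6 | 1·6 = 6
gcd(3,5,6,1) = 1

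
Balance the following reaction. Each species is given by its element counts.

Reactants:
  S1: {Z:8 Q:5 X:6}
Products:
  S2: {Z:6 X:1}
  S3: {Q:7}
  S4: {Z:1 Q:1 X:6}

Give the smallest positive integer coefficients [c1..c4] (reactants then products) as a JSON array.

Z: 5·8 = 40 | 6·6+3·0+4·1 = 40
Q: 5·5 = 25 | 6·0+3·7+4·1 = 25
X: 5·6 = 30 | 6·1+3·0+4·6 = 30
gcd(5,6,3,4) = 1

Coefficients: [5, 6, 3, 4]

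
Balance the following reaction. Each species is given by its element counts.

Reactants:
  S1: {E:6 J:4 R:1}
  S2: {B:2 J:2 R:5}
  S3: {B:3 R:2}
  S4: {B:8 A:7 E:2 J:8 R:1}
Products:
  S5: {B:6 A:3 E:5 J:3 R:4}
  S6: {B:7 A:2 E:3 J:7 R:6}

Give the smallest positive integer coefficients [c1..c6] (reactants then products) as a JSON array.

B: 3·0+3·2+6·3+2·8 = 40 | 2·6+4·7 = 40
A: 3·0+3·0+6·0+2·7 = 14 | 2·3+4·2 = 14
E: 3·6+3·0+6·0+2·2 = 22 | 2·5+4·3 = 22
J: 3·4+3·2+6·0+2·8 = 34 | 2·3+4·7 = 34
R: 3·1+3·5+6·2+2·1 = 32 | 2·4+4·6 = 32
gcd(3,3,6,2,2,4) = 1

Coefficients: [3, 3, 6, 2, 2, 4]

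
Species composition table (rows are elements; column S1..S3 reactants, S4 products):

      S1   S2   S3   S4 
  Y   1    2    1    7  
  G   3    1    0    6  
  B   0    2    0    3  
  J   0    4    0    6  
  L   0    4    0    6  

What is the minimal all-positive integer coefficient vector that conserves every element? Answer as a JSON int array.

Coefficients: [3, 3, 5, 2]

Y: 3·1+3·2+5·1 = 14 | 2·7 = 14
G: 3·3+3·1+5·0 = 12 | 2·6 = 12
B: 3·0+3·2+5·0 = 6 | 2·3 = 6
J: 3·0+3·4+5·0 = 12 | 2·6 = 12
L: 3·0+3·4+5·0 = 12 | 2·6 = 12
gcd(3,3,5,2) = 1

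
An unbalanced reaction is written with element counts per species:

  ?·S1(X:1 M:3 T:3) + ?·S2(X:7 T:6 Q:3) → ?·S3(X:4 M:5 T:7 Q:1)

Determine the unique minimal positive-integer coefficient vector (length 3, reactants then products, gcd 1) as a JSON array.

Coefficients: [5, 1, 3]

X: 5·1+1·7 = 12 | 3·4 = 12
M: 5·3+1·0 = 15 | 3·5 = 15
T: 5·3+1·6 = 21 | 3·7 = 21
Q: 5·0+1·3 = 3 | 3·1 = 3
gcd(5,1,3) = 1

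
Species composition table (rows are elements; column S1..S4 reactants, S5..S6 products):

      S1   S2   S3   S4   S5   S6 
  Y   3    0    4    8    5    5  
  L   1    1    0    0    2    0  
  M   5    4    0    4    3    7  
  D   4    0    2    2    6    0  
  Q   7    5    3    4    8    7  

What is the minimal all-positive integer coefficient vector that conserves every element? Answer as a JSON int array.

Coefficients: [3, 5, 3, 3, 4, 5]

Y: 3·3+5·0+3·4+3·8 = 45 | 4·5+5·5 = 45
L: 3·1+5·1+3·0+3·0 = 8 | 4·2+5·0 = 8
M: 3·5+5·4+3·0+3·4 = 47 | 4·3+5·7 = 47
D: 3·4+5·0+3·2+3·2 = 24 | 4·6+5·0 = 24
Q: 3·7+5·5+3·3+3·4 = 67 | 4·8+5·7 = 67
gcd(3,5,3,3,4,5) = 1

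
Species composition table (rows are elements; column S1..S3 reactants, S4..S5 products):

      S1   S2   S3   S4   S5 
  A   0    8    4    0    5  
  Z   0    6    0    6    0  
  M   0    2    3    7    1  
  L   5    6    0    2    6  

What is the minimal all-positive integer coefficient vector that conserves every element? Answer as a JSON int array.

Coefficients: [4, 1, 3, 1, 4]

A: 4·0+1·8+3·4 = 20 | 1·0+4·5 = 20
Z: 4·0+1·6+3·0 = 6 | 1·6+4·0 = 6
M: 4·0+1·2+3·3 = 11 | 1·7+4·1 = 11
L: 4·5+1·6+3·0 = 26 | 1·2+4·6 = 26
gcd(4,1,3,1,4) = 1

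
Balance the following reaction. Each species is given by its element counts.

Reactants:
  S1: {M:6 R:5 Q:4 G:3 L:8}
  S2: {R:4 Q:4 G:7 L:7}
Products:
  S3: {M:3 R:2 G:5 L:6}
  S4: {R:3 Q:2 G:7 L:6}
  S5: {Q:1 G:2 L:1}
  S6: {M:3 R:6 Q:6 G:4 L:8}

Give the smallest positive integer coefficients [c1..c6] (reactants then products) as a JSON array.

Coefficients: [3, 4, 2, 1, 2, 4]

M: 3·6+4·0 = 18 | 2·3+1·0+2·0+4·3 = 18
R: 3·5+4·4 = 31 | 2·2+1·3+2·0+4·6 = 31
Q: 3·4+4·4 = 28 | 2·0+1·2+2·1+4·6 = 28
G: 3·3+4·7 = 37 | 2·5+1·7+2·2+4·4 = 37
L: 3·8+4·7 = 52 | 2·6+1·6+2·1+4·8 = 52
gcd(3,4,2,1,2,4) = 1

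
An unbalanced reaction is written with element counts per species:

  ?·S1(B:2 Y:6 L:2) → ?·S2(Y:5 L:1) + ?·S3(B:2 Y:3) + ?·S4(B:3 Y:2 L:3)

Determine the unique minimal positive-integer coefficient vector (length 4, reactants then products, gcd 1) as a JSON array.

B: 5·2 = 10 | 4·0+2·2+2·3 = 10
Y: 5·6 = 30 | 4·5+2·3+2·2 = 30
L: 5·2 = 10 | 4·1+2·0+2·3 = 10
gcd(5,4,2,2) = 1

Coefficients: [5, 4, 2, 2]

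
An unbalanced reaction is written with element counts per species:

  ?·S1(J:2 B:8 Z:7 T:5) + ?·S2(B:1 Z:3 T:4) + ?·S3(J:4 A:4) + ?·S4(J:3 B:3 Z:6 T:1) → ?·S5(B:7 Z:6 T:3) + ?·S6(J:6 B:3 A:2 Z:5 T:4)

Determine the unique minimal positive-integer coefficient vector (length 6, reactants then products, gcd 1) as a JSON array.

Coefficients: [5, 1, 2, 2, 5, 4]

J: 5·2+1·0+2·4+2·3 = 24 | 5·0+4·6 = 24
B: 5·8+1·1+2·0+2·3 = 47 | 5·7+4·3 = 47
A: 5·0+1·0+2·4+2·0 = 8 | 5·0+4·2 = 8
Z: 5·7+1·3+2·0+2·6 = 50 | 5·6+4·5 = 50
T: 5·5+1·4+2·0+2·1 = 31 | 5·3+4·4 = 31
gcd(5,1,2,2,5,4) = 1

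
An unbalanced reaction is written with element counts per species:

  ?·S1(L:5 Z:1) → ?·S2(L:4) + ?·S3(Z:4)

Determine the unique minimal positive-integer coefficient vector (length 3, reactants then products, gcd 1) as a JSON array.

Coefficients: [4, 5, 1]

L: 4·5 = 20 | 5·4+1·0 = 20
Z: 4·1 = 4 | 5·0+1·4 = 4
gcd(4,5,1) = 1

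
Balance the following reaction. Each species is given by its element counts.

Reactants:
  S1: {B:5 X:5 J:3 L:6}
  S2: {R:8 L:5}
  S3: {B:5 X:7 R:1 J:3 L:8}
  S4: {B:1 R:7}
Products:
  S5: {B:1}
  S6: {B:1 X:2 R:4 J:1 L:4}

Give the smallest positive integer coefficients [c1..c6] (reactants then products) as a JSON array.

Coefficients: [1, 2, 1, 1, 5, 6]

B: 1·5+2·0+1·5+1·1 = 11 | 5·1+6·1 = 11
X: 1·5+2·0+1·7+1·0 = 12 | 5·0+6·2 = 12
R: 1·0+2·8+1·1+1·7 = 24 | 5·0+6·4 = 24
J: 1·3+2·0+1·3+1·0 = 6 | 5·0+6·1 = 6
L: 1·6+2·5+1·8+1·0 = 24 | 5·0+6·4 = 24
gcd(1,2,1,1,5,6) = 1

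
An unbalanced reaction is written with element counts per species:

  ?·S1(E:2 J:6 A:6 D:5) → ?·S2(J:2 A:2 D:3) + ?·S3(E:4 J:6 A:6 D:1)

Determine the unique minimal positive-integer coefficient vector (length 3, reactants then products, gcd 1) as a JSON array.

Coefficients: [2, 3, 1]

E: 2·2 = 4 | 3·0+1·4 = 4
J: 2·6 = 12 | 3·2+1·6 = 12
A: 2·6 = 12 | 3·2+1·6 = 12
D: 2·5 = 10 | 3·3+1·1 = 10
gcd(2,3,1) = 1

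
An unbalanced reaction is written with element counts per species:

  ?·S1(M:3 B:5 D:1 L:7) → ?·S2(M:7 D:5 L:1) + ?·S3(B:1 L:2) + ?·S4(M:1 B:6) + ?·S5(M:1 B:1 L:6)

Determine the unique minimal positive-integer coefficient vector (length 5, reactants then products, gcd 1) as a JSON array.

Coefficients: [5, 1, 2, 3, 5]

M: 5·3 = 15 | 1·7+2·0+3·1+5·1 = 15
B: 5·5 = 25 | 1·0+2·1+3·6+5·1 = 25
D: 5·1 = 5 | 1·5+2·0+3·0+5·0 = 5
L: 5·7 = 35 | 1·1+2·2+3·0+5·6 = 35
gcd(5,1,2,3,5) = 1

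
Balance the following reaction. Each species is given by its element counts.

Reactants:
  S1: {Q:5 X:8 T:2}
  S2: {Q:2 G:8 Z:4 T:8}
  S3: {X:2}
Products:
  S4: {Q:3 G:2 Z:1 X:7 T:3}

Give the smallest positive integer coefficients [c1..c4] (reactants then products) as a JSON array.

Coefficients: [2, 1, 6, 4]

Q: 2·5+1·2+6·0 = 12 | 4·3 = 12
G: 2·0+1·8+6·0 = 8 | 4·2 = 8
Z: 2·0+1·4+6·0 = 4 | 4·1 = 4
X: 2·8+1·0+6·2 = 28 | 4·7 = 28
T: 2·2+1·8+6·0 = 12 | 4·3 = 12
gcd(2,1,6,4) = 1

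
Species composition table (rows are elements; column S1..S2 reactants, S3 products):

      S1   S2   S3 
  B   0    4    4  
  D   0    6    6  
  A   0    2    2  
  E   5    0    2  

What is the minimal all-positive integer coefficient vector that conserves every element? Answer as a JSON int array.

Coefficients: [2, 5, 5]

B: 2·0+5·4 = 20 | 5·4 = 20
D: 2·0+5·6 = 30 | 5·6 = 30
A: 2·0+5·2 = 10 | 5·2 = 10
E: 2·5+5·0 = 10 | 5·2 = 10
gcd(2,5,5) = 1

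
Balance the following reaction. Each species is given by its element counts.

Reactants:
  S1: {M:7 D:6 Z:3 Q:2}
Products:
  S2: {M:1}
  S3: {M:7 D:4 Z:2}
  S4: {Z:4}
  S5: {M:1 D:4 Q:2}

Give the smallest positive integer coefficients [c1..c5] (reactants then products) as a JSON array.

M: 2·7 = 14 | 5·1+1·7+1·0+2·1 = 14
D: 2·6 = 12 | 5·0+1·4+1·0+2·4 = 12
Z: 2·3 = 6 | 5·0+1·2+1·4+2·0 = 6
Q: 2·2 = 4 | 5·0+1·0+1·0+2·2 = 4
gcd(2,5,1,1,2) = 1

Coefficients: [2, 5, 1, 1, 2]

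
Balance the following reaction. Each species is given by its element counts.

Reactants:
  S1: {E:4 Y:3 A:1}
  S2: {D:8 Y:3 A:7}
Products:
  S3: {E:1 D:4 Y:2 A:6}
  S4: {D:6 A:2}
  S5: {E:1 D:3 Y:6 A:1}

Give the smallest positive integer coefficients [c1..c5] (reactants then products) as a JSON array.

Coefficients: [2, 6, 6, 3, 2]

E: 2·4+6·0 = 8 | 6·1+3·0+2·1 = 8
D: 2·0+6·8 = 48 | 6·4+3·6+2·3 = 48
Y: 2·3+6·3 = 24 | 6·2+3·0+2·6 = 24
A: 2·1+6·7 = 44 | 6·6+3·2+2·1 = 44
gcd(2,6,6,3,2) = 1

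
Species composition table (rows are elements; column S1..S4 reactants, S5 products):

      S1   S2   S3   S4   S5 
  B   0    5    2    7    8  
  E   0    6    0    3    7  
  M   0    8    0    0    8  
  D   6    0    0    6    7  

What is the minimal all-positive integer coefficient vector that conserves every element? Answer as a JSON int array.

B: 5·0+6·5+2·2+2·7 = 48 | 6·8 = 48
E: 5·0+6·6+2·0+2·3 = 42 | 6·7 = 42
M: 5·0+6·8+2·0+2·0 = 48 | 6·8 = 48
D: 5·6+6·0+2·0+2·6 = 42 | 6·7 = 42
gcd(5,6,2,2,6) = 1

Coefficients: [5, 6, 2, 2, 6]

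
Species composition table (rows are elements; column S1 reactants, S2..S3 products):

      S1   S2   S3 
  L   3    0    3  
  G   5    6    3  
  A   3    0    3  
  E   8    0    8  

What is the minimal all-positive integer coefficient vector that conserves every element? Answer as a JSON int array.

L: 3·3 = 9 | 1·0+3·3 = 9
G: 3·5 = 15 | 1·6+3·3 = 15
A: 3·3 = 9 | 1·0+3·3 = 9
E: 3·8 = 24 | 1·0+3·8 = 24
gcd(3,1,3) = 1

Coefficients: [3, 1, 3]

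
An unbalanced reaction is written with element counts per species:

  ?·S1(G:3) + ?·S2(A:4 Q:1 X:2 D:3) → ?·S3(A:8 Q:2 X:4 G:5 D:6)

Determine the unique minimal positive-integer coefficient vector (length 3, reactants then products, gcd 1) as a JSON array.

Coefficients: [5, 6, 3]

A: 5·0+6·4 = 24 | 3·8 = 24
Q: 5·0+6·1 = 6 | 3·2 = 6
X: 5·0+6·2 = 12 | 3·4 = 12
G: 5·3+6·0 = 15 | 3·5 = 15
D: 5·0+6·3 = 18 | 3·6 = 18
gcd(5,6,3) = 1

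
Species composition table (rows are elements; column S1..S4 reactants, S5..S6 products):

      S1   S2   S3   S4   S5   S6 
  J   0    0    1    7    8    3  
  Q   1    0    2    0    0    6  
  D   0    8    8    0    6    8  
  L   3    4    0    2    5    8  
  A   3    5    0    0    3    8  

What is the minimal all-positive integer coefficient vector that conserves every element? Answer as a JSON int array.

Coefficients: [6, 2, 3, 5, 4, 2]

J: 6·0+2·0+3·1+5·7 = 38 | 4·8+2·3 = 38
Q: 6·1+2·0+3·2+5·0 = 12 | 4·0+2·6 = 12
D: 6·0+2·8+3·8+5·0 = 40 | 4·6+2·8 = 40
L: 6·3+2·4+3·0+5·2 = 36 | 4·5+2·8 = 36
A: 6·3+2·5+3·0+5·0 = 28 | 4·3+2·8 = 28
gcd(6,2,3,5,4,2) = 1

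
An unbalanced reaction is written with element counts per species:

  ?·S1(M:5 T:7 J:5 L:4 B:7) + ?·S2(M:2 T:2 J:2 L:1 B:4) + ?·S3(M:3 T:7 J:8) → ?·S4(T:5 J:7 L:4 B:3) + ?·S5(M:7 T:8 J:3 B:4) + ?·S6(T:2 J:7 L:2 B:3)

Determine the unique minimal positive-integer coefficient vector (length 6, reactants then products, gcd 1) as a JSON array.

Coefficients: [3, 6, 5, 2, 6, 5]

M: 3·5+6·2+5·3 = 42 | 2·0+6·7+5·0 = 42
T: 3·7+6·2+5·7 = 68 | 2·5+6·8+5·2 = 68
J: 3·5+6·2+5·8 = 67 | 2·7+6·3+5·7 = 67
L: 3·4+6·1+5·0 = 18 | 2·4+6·0+5·2 = 18
B: 3·7+6·4+5·0 = 45 | 2·3+6·4+5·3 = 45
gcd(3,6,5,2,6,5) = 1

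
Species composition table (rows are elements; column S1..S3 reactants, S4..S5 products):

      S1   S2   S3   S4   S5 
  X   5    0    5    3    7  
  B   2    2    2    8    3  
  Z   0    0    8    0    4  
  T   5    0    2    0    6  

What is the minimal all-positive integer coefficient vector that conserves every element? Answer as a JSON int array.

Coefficients: [6, 4, 3, 1, 6]

X: 6·5+4·0+3·5 = 45 | 1·3+6·7 = 45
B: 6·2+4·2+3·2 = 26 | 1·8+6·3 = 26
Z: 6·0+4·0+3·8 = 24 | 1·0+6·4 = 24
T: 6·5+4·0+3·2 = 36 | 1·0+6·6 = 36
gcd(6,4,3,1,6) = 1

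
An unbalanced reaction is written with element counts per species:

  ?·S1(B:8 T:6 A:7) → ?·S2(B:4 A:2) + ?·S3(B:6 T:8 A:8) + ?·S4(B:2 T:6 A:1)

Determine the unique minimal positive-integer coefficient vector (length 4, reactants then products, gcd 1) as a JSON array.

B: 5·8 = 40 | 5·4+3·6+1·2 = 40
T: 5·6 = 30 | 5·0+3·8+1·6 = 30
A: 5·7 = 35 | 5·2+3·8+1·1 = 35
gcd(5,5,3,1) = 1

Coefficients: [5, 5, 3, 1]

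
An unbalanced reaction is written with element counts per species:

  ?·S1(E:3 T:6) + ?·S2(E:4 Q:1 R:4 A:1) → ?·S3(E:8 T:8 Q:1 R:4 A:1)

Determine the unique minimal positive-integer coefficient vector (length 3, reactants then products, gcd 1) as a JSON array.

E: 4·3+3·4 = 24 | 3·8 = 24
T: 4·6+3·0 = 24 | 3·8 = 24
Q: 4·0+3·1 = 3 | 3·1 = 3
R: 4·0+3·4 = 12 | 3·4 = 12
A: 4·0+3·1 = 3 | 3·1 = 3
gcd(4,3,3) = 1

Coefficients: [4, 3, 3]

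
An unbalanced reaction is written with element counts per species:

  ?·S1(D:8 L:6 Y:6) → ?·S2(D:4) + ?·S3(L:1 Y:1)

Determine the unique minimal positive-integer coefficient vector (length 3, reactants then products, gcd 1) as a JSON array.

Coefficients: [1, 2, 6]

D: 1·8 = 8 | 2·4+6·0 = 8
L: 1·6 = 6 | 2·0+6·1 = 6
Y: 1·6 = 6 | 2·0+6·1 = 6
gcd(1,2,6) = 1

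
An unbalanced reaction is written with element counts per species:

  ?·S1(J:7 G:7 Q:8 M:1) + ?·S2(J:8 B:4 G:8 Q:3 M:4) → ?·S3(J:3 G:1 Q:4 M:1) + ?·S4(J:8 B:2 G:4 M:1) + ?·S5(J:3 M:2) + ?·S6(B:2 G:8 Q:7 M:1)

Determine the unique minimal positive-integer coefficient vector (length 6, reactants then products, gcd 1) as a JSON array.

J: 3·7+5·8 = 61 | 1·3+5·8+6·3+5·0 = 61
B: 3·0+5·4 = 20 | 1·0+5·2+6·0+5·2 = 20
G: 3·7+5·8 = 61 | 1·1+5·4+6·0+5·8 = 61
Q: 3·8+5·3 = 39 | 1·4+5·0+6·0+5·7 = 39
M: 3·1+5·4 = 23 | 1·1+5·1+6·2+5·1 = 23
gcd(3,5,1,5,6,5) = 1

Coefficients: [3, 5, 1, 5, 6, 5]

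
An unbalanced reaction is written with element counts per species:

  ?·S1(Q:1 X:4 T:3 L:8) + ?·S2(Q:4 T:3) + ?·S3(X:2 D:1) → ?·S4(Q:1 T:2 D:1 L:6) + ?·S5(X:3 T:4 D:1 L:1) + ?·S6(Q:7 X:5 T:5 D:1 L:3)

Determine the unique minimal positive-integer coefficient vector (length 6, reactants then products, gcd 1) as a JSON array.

Coefficients: [2, 5, 5, 1, 1, 3]

Q: 2·1+5·4+5·0 = 22 | 1·1+1·0+3·7 = 22
X: 2·4+5·0+5·2 = 18 | 1·0+1·3+3·5 = 18
T: 2·3+5·3+5·0 = 21 | 1·2+1·4+3·5 = 21
D: 2·0+5·0+5·1 = 5 | 1·1+1·1+3·1 = 5
L: 2·8+5·0+5·0 = 16 | 1·6+1·1+3·3 = 16
gcd(2,5,5,1,1,3) = 1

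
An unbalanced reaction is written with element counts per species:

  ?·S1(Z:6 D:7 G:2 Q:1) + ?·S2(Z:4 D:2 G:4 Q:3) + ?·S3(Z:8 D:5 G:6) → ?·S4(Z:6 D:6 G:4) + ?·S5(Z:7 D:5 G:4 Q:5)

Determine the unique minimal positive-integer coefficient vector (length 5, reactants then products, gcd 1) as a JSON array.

Coefficients: [5, 5, 1, 5, 4]

Z: 5·6+5·4+1·8 = 58 | 5·6+4·7 = 58
D: 5·7+5·2+1·5 = 50 | 5·6+4·5 = 50
G: 5·2+5·4+1·6 = 36 | 5·4+4·4 = 36
Q: 5·1+5·3+1·0 = 20 | 5·0+4·5 = 20
gcd(5,5,1,5,4) = 1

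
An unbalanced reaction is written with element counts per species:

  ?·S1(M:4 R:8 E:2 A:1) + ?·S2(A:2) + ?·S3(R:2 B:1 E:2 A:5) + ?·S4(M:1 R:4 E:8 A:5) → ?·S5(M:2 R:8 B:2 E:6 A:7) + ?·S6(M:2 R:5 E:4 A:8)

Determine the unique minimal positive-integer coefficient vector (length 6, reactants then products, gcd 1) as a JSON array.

Coefficients: [3, 5, 6, 2, 3, 4]

M: 3·4+5·0+6·0+2·1 = 14 | 3·2+4·2 = 14
R: 3·8+5·0+6·2+2·4 = 44 | 3·8+4·5 = 44
B: 3·0+5·0+6·1+2·0 = 6 | 3·2+4·0 = 6
E: 3·2+5·0+6·2+2·8 = 34 | 3·6+4·4 = 34
A: 3·1+5·2+6·5+2·5 = 53 | 3·7+4·8 = 53
gcd(3,5,6,2,3,4) = 1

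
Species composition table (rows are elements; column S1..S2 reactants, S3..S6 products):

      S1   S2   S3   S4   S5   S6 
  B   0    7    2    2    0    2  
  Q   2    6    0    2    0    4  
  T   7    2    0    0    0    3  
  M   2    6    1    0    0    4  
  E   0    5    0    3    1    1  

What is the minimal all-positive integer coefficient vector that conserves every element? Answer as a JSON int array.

B: 1·0+4·7 = 28 | 6·2+3·2+6·0+5·2 = 28
Q: 1·2+4·6 = 26 | 6·0+3·2+6·0+5·4 = 26
T: 1·7+4·2 = 15 | 6·0+3·0+6·0+5·3 = 15
M: 1·2+4·6 = 26 | 6·1+3·0+6·0+5·4 = 26
E: 1·0+4·5 = 20 | 6·0+3·3+6·1+5·1 = 20
gcd(1,4,6,3,6,5) = 1

Coefficients: [1, 4, 6, 3, 6, 5]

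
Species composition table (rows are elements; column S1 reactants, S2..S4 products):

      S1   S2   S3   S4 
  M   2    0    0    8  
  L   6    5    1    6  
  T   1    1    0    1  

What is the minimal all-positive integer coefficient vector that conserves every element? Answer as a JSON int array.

Coefficients: [4, 3, 3, 1]

M: 4·2 = 8 | 3·0+3·0+1·8 = 8
L: 4·6 = 24 | 3·5+3·1+1·6 = 24
T: 4·1 = 4 | 3·1+3·0+1·1 = 4
gcd(4,3,3,1) = 1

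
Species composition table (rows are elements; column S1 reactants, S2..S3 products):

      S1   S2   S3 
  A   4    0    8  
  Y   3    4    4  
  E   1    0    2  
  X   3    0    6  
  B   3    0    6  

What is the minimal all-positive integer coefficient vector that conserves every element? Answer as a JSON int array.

A: 4·4 = 16 | 1·0+2·8 = 16
Y: 4·3 = 12 | 1·4+2·4 = 12
E: 4·1 = 4 | 1·0+2·2 = 4
X: 4·3 = 12 | 1·0+2·6 = 12
B: 4·3 = 12 | 1·0+2·6 = 12
gcd(4,1,2) = 1

Coefficients: [4, 1, 2]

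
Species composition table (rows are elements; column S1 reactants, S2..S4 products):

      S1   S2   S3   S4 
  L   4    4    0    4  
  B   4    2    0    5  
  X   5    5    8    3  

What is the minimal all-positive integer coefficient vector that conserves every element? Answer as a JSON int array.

L: 6·4 = 24 | 2·4+1·0+4·4 = 24
B: 6·4 = 24 | 2·2+1·0+4·5 = 24
X: 6·5 = 30 | 2·5+1·8+4·3 = 30
gcd(6,2,1,4) = 1

Coefficients: [6, 2, 1, 4]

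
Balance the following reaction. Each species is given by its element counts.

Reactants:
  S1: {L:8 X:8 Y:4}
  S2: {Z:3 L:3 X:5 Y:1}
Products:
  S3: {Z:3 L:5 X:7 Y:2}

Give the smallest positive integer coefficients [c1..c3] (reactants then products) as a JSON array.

Coefficients: [1, 4, 4]

Z: 1·0+4·3 = 12 | 4·3 = 12
L: 1·8+4·3 = 20 | 4·5 = 20
X: 1·8+4·5 = 28 | 4·7 = 28
Y: 1·4+4·1 = 8 | 4·2 = 8
gcd(1,4,4) = 1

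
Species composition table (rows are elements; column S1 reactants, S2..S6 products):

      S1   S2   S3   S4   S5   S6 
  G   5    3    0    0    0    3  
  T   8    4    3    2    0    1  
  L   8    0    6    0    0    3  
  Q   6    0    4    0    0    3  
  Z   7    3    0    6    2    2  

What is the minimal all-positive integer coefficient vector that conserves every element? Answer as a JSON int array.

Coefficients: [6, 6, 6, 1, 5, 4]

G: 6·5 = 30 | 6·3+6·0+1·0+5·0+4·3 = 30
T: 6·8 = 48 | 6·4+6·3+1·2+5·0+4·1 = 48
L: 6·8 = 48 | 6·0+6·6+1·0+5·0+4·3 = 48
Q: 6·6 = 36 | 6·0+6·4+1·0+5·0+4·3 = 36
Z: 6·7 = 42 | 6·3+6·0+1·6+5·2+4·2 = 42
gcd(6,6,6,1,5,4) = 1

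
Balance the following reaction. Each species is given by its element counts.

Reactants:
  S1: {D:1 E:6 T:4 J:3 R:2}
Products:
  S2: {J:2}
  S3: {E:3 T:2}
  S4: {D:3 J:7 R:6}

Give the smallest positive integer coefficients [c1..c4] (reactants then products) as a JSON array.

D: 3·1 = 3 | 1·0+6·0+1·3 = 3
E: 3·6 = 18 | 1·0+6·3+1·0 = 18
T: 3·4 = 12 | 1·0+6·2+1·0 = 12
J: 3·3 = 9 | 1·2+6·0+1·7 = 9
R: 3·2 = 6 | 1·0+6·0+1·6 = 6
gcd(3,1,6,1) = 1

Coefficients: [3, 1, 6, 1]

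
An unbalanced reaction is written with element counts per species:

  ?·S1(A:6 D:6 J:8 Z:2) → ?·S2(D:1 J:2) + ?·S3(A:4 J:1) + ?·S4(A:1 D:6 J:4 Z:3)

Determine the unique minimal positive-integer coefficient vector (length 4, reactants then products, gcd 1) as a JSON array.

A: 3·6 = 18 | 6·0+4·4+2·1 = 18
D: 3·6 = 18 | 6·1+4·0+2·6 = 18
J: 3·8 = 24 | 6·2+4·1+2·4 = 24
Z: 3·2 = 6 | 6·0+4·0+2·3 = 6
gcd(3,6,4,2) = 1

Coefficients: [3, 6, 4, 2]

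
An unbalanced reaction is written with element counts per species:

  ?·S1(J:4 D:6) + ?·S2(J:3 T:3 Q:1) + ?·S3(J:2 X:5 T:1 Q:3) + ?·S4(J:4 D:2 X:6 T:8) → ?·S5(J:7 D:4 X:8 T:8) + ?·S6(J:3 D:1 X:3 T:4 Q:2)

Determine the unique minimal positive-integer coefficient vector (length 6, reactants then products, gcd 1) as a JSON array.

J: 1·4+2·3+2·2+3·4 = 26 | 2·7+4·3 = 26
D: 1·6+2·0+2·0+3·2 = 12 | 2·4+4·1 = 12
X: 1·0+2·0+2·5+3·6 = 28 | 2·8+4·3 = 28
T: 1·0+2·3+2·1+3·8 = 32 | 2·8+4·4 = 32
Q: 1·0+2·1+2·3+3·0 = 8 | 2·0+4·2 = 8
gcd(1,2,2,3,2,4) = 1

Coefficients: [1, 2, 2, 3, 2, 4]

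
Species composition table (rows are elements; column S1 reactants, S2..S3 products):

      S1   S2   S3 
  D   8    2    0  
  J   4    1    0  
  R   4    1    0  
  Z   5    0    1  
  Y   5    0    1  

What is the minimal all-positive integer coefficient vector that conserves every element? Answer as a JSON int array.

Coefficients: [1, 4, 5]

D: 1·8 = 8 | 4·2+5·0 = 8
J: 1·4 = 4 | 4·1+5·0 = 4
R: 1·4 = 4 | 4·1+5·0 = 4
Z: 1·5 = 5 | 4·0+5·1 = 5
Y: 1·5 = 5 | 4·0+5·1 = 5
gcd(1,4,5) = 1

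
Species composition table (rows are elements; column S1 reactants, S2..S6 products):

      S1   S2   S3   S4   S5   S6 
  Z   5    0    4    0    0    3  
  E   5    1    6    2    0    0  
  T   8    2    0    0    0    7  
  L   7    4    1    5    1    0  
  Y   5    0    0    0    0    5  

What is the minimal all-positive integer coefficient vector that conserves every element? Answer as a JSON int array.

Z: 4·5 = 20 | 2·0+2·4+3·0+3·0+4·3 = 20
E: 4·5 = 20 | 2·1+2·6+3·2+3·0+4·0 = 20
T: 4·8 = 32 | 2·2+2·0+3·0+3·0+4·7 = 32
L: 4·7 = 28 | 2·4+2·1+3·5+3·1+4·0 = 28
Y: 4·5 = 20 | 2·0+2·0+3·0+3·0+4·5 = 20
gcd(4,2,2,3,3,4) = 1

Coefficients: [4, 2, 2, 3, 3, 4]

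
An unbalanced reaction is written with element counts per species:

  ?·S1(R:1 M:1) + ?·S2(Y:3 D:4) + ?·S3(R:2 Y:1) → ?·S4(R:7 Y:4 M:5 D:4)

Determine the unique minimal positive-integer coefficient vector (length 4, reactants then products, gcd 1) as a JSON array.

R: 5·1+1·0+1·2 = 7 | 1·7 = 7
Y: 5·0+1·3+1·1 = 4 | 1·4 = 4
M: 5·1+1·0+1·0 = 5 | 1·5 = 5
D: 5·0+1·4+1·0 = 4 | 1·4 = 4
gcd(5,1,1,1) = 1

Coefficients: [5, 1, 1, 1]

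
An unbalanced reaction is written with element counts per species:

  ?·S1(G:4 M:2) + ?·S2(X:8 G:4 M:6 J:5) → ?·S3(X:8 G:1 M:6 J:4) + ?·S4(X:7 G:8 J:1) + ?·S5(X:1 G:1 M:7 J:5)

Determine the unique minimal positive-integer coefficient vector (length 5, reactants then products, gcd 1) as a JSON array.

Coefficients: [1, 4, 2, 2, 2]

X: 1·0+4·8 = 32 | 2·8+2·7+2·1 = 32
G: 1·4+4·4 = 20 | 2·1+2·8+2·1 = 20
M: 1·2+4·6 = 26 | 2·6+2·0+2·7 = 26
J: 1·0+4·5 = 20 | 2·4+2·1+2·5 = 20
gcd(1,4,2,2,2) = 1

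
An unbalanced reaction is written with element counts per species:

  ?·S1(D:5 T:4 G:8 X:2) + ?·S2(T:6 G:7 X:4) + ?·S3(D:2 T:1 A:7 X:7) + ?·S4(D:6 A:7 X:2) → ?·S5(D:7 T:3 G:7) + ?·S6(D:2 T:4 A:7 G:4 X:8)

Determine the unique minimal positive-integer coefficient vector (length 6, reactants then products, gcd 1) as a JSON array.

D: 6·5+2·0+2·2+3·6 = 52 | 6·7+5·2 = 52
T: 6·4+2·6+2·1+3·0 = 38 | 6·3+5·4 = 38
A: 6·0+2·0+2·7+3·7 = 35 | 6·0+5·7 = 35
G: 6·8+2·7+2·0+3·0 = 62 | 6·7+5·4 = 62
X: 6·2+2·4+2·7+3·2 = 40 | 6·0+5·8 = 40
gcd(6,2,2,3,6,5) = 1

Coefficients: [6, 2, 2, 3, 6, 5]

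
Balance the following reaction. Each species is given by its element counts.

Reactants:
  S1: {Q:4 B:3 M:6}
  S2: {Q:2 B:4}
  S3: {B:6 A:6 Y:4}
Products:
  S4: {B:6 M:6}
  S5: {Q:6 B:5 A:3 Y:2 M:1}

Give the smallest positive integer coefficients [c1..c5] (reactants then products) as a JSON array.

Q: 6·4+6·2+3·0 = 36 | 5·0+6·6 = 36
B: 6·3+6·4+3·6 = 60 | 5·6+6·5 = 60
A: 6·0+6·0+3·6 = 18 | 5·0+6·3 = 18
Y: 6·0+6·0+3·4 = 12 | 5·0+6·2 = 12
M: 6·6+6·0+3·0 = 36 | 5·6+6·1 = 36
gcd(6,6,3,5,6) = 1

Coefficients: [6, 6, 3, 5, 6]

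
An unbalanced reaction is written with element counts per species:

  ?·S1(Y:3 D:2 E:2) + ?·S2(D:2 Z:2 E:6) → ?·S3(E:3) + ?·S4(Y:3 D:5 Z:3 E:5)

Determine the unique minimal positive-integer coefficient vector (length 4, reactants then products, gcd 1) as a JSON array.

Coefficients: [2, 3, 4, 2]

Y: 2·3+3·0 = 6 | 4·0+2·3 = 6
D: 2·2+3·2 = 10 | 4·0+2·5 = 10
Z: 2·0+3·2 = 6 | 4·0+2·3 = 6
E: 2·2+3·6 = 22 | 4·3+2·5 = 22
gcd(2,3,4,2) = 1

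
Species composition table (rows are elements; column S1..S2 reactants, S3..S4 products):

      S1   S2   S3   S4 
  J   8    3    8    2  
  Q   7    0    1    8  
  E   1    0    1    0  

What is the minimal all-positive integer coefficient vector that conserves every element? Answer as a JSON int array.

Coefficients: [4, 2, 4, 3]

J: 4·8+2·3 = 38 | 4·8+3·2 = 38
Q: 4·7+2·0 = 28 | 4·1+3·8 = 28
E: 4·1+2·0 = 4 | 4·1+3·0 = 4
gcd(4,2,4,3) = 1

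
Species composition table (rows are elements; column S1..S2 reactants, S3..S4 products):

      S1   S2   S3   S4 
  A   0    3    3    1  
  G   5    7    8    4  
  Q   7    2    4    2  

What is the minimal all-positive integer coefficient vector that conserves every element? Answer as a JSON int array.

A: 2·0+6·3 = 18 | 5·3+3·1 = 18
G: 2·5+6·7 = 52 | 5·8+3·4 = 52
Q: 2·7+6·2 = 26 | 5·4+3·2 = 26
gcd(2,6,5,3) = 1

Coefficients: [2, 6, 5, 3]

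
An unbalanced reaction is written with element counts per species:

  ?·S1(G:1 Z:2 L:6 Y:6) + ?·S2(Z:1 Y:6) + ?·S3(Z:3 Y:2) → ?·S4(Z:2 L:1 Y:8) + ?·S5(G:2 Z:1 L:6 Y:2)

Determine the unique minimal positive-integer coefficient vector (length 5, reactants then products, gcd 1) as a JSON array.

Coefficients: [2, 6, 1, 6, 1]

G: 2·1+6·0+1·0 = 2 | 6·0+1·2 = 2
Z: 2·2+6·1+1·3 = 13 | 6·2+1·1 = 13
L: 2·6+6·0+1·0 = 12 | 6·1+1·6 = 12
Y: 2·6+6·6+1·2 = 50 | 6·8+1·2 = 50
gcd(2,6,1,6,1) = 1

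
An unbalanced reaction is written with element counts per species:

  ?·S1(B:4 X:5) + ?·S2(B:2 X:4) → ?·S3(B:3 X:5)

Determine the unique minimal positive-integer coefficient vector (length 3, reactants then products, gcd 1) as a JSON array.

B: 2·4+5·2 = 18 | 6·3 = 18
X: 2·5+5·4 = 30 | 6·5 = 30
gcd(2,5,6) = 1

Coefficients: [2, 5, 6]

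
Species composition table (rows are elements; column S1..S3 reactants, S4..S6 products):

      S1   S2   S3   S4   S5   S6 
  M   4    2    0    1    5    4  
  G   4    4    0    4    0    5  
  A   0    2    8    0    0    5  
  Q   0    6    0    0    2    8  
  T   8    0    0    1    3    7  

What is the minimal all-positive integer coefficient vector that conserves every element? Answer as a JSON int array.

M: 5·4+6·2+1·0 = 32 | 6·1+2·5+4·4 = 32
G: 5·4+6·4+1·0 = 44 | 6·4+2·0+4·5 = 44
A: 5·0+6·2+1·8 = 20 | 6·0+2·0+4·5 = 20
Q: 5·0+6·6+1·0 = 36 | 6·0+2·2+4·8 = 36
T: 5·8+6·0+1·0 = 40 | 6·1+2·3+4·7 = 40
gcd(5,6,1,6,2,4) = 1

Coefficients: [5, 6, 1, 6, 2, 4]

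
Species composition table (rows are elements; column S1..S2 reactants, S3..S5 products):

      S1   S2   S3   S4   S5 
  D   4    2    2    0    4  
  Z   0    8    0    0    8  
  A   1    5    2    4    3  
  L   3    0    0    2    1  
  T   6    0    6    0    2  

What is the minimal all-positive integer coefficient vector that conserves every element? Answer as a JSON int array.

D: 4·4+6·2 = 28 | 2·2+3·0+6·4 = 28
Z: 4·0+6·8 = 48 | 2·0+3·0+6·8 = 48
A: 4·1+6·5 = 34 | 2·2+3·4+6·3 = 34
L: 4·3+6·0 = 12 | 2·0+3·2+6·1 = 12
T: 4·6+6·0 = 24 | 2·6+3·0+6·2 = 24
gcd(4,6,2,3,6) = 1

Coefficients: [4, 6, 2, 3, 6]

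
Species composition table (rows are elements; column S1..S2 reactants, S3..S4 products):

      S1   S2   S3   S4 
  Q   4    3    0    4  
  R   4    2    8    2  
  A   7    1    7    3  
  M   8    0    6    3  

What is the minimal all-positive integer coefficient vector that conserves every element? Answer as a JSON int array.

Coefficients: [3, 4, 1, 6]

Q: 3·4+4·3 = 24 | 1·0+6·4 = 24
R: 3·4+4·2 = 20 | 1·8+6·2 = 20
A: 3·7+4·1 = 25 | 1·7+6·3 = 25
M: 3·8+4·0 = 24 | 1·6+6·3 = 24
gcd(3,4,1,6) = 1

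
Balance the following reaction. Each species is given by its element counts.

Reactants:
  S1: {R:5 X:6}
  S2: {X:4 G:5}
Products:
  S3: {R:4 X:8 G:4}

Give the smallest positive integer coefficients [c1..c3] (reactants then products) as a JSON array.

R: 4·5+4·0 = 20 | 5·4 = 20
X: 4·6+4·4 = 40 | 5·8 = 40
G: 4·0+4·5 = 20 | 5·4 = 20
gcd(4,4,5) = 1

Coefficients: [4, 4, 5]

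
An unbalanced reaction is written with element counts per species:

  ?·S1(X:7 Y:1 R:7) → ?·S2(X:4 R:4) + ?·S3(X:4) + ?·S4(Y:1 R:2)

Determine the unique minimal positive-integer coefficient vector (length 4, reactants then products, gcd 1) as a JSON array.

Coefficients: [4, 5, 2, 4]

X: 4·7 = 28 | 5·4+2·4+4·0 = 28
Y: 4·1 = 4 | 5·0+2·0+4·1 = 4
R: 4·7 = 28 | 5·4+2·0+4·2 = 28
gcd(4,5,2,4) = 1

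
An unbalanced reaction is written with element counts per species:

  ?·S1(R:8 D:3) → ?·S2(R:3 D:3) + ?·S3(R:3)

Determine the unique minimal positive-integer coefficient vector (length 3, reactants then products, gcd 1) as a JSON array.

R: 3·8 = 24 | 3·3+5·3 = 24
D: 3·3 = 9 | 3·3+5·0 = 9
gcd(3,3,5) = 1

Coefficients: [3, 3, 5]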